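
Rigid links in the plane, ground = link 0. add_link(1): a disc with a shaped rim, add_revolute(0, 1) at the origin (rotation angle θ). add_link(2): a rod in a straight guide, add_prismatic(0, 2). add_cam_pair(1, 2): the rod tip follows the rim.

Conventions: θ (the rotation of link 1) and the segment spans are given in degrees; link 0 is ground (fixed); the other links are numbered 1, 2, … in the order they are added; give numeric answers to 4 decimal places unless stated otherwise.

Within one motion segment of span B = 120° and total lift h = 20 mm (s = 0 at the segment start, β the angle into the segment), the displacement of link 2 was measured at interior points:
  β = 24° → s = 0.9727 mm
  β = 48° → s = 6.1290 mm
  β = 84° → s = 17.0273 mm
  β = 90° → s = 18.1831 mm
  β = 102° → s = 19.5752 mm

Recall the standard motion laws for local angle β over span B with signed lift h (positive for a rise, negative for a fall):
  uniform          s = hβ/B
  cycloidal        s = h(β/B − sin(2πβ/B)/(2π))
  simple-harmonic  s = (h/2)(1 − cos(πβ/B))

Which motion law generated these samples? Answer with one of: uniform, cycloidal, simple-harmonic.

candidates at β/B = r: uniform s = h·r (linear in β); cycloidal s = h·(r − sin(2πr)/(2π)); simple-harmonic s = (h/2)(1 − cos(πr))
β=24°: printed 0.9727 | uniform 4.0000, cycloidal 0.9727, simple-harmonic 1.9098
β=48°: printed 6.1290 | uniform 8.0000, cycloidal 6.1290, simple-harmonic 6.9098
β=84°: printed 17.0273 | uniform 14.0000, cycloidal 17.0273, simple-harmonic 15.8779
β=90°: printed 18.1831 | uniform 15.0000, cycloidal 18.1831, simple-harmonic 17.0711
β=102°: printed 19.5752 | uniform 17.0000, cycloidal 19.5752, simple-harmonic 18.9101
only one law matches every sample → cycloidal

cycloidal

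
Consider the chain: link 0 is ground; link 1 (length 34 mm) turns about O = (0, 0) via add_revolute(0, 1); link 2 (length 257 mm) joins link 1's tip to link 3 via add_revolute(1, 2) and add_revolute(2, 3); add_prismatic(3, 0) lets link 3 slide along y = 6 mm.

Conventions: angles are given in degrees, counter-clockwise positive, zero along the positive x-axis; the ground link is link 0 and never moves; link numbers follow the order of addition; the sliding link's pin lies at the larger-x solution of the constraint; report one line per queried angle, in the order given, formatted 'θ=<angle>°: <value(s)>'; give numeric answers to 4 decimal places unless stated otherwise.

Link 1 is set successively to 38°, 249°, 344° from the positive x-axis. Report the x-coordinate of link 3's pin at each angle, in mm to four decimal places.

geometry: r = 34 mm, L = 257 mm, e = 6 mm
θ=38°: crank pin P = (r cos θ, r sin θ) = (26.792366, 20.932490)
θ=38°: h = r sin θ − e = 20.932490 − 6 = 14.932490
θ=38°: x = r cos θ + √(L² − h²) = 26.792366 + 256.565821 = 283.358187
θ=249°: crank pin P = (r cos θ, r sin θ) = (-12.184510, -31.741735)
θ=249°: h = r sin θ − e = -31.741735 − 6 = -37.741735
θ=249°: x = r cos θ + √(L² − h²) = -12.184510 + 254.213614 = 242.029104
θ=344°: crank pin P = (r cos θ, r sin θ) = (32.682898, -9.371670)
θ=344°: h = r sin θ − e = -9.371670 − 6 = -15.371670
θ=344°: x = r cos θ + √(L² − h²) = 32.682898 + 256.539883 = 289.222781

θ=38°: 283.3582
θ=249°: 242.0291
θ=344°: 289.2228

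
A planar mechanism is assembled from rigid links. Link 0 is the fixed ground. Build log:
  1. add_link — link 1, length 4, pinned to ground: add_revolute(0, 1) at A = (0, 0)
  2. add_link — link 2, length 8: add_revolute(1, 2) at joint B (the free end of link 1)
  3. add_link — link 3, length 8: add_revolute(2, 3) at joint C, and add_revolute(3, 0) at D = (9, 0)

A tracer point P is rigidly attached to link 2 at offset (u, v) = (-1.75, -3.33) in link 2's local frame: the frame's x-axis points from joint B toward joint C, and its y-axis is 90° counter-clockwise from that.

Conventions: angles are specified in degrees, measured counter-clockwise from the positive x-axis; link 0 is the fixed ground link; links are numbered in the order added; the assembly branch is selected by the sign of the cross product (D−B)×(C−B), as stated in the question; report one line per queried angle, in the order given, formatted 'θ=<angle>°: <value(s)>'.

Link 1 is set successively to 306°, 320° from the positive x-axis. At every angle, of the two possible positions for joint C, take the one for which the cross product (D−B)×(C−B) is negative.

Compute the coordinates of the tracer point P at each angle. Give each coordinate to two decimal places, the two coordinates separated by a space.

A=(0,0), D=(9.00,0)
θ=306°: B = A + 4.00·(cos306°, sin306°) = (2.3511, -3.2361)
θ=306°: |BD| = 7.3946
θ=306°: circle(B,8.00) ∩ circle(D,8.00): a=3.6973, h=7.0944
θ=306°:   candidates: C₊=(2.5709,4.7609) cross=52.460; C₋=(8.7803,-7.9970) cross=-52.460
θ=306°:   branch - wants cross < 0 → take C=(8.7803,-7.9970) (cross=-52.460)
θ=306°: ex = (C−B)/|BC| = (0.8036,-0.5951); ey = (0.5951,0.8036)
θ=306°: P = B + -1.75·ex + -3.33·ey = (-1.0370,-4.8707)
θ=320°: B = A + 4.00·(cos320°, sin320°) = (3.0642, -2.5712)
θ=320°: |BD| = 6.4688
θ=320°: circle(B,8.00) ∩ circle(D,8.00): a=3.2344, h=7.3170
θ=320°:   candidates: C₊=(3.1238,5.4286) cross=47.332; C₋=(8.9404,-7.9998) cross=-47.332
θ=320°:   branch - wants cross < 0 → take C=(8.9404,-7.9998) (cross=-47.332)
θ=320°: ex = (C−B)/|BC| = (0.7345,-0.6786); ey = (0.6786,0.7345)
θ=320°: P = B + -1.75·ex + -3.33·ey = (-0.4809,-3.8296)

θ=306°: -1.04 -4.87
θ=320°: -0.48 -3.83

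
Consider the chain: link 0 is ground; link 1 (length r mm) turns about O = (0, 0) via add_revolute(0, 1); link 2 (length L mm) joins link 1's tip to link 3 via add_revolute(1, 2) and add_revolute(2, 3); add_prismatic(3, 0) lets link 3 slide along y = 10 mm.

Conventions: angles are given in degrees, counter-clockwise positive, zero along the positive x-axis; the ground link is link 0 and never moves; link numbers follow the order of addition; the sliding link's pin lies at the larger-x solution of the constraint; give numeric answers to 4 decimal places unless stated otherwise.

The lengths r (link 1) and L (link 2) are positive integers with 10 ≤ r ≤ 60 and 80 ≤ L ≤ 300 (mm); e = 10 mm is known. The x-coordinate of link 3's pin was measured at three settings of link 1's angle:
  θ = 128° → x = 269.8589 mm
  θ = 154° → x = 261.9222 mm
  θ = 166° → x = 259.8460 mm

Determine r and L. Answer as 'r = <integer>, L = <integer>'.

constraint per measurement: (x − r cos θ)² + (r sin θ − e)² = L²
subtracting the θ₁ and θ₂ equations cancels the r² and L² terms:
r = (x₁² − x₂²) / (2[(x₁cos θ₁ + e sin θ₁) − (x₂cos θ₂ + e sin θ₂)]) = 29.0000 → r = 29
L² = (x₁ − r cos θ₁)² + (r sin θ₁ − e)² = 82943.9999 → L = 288.0000 → L = 288
check at θ₃=166°: x = 259.8460 (printed 259.8460) ✓

r = 29, L = 288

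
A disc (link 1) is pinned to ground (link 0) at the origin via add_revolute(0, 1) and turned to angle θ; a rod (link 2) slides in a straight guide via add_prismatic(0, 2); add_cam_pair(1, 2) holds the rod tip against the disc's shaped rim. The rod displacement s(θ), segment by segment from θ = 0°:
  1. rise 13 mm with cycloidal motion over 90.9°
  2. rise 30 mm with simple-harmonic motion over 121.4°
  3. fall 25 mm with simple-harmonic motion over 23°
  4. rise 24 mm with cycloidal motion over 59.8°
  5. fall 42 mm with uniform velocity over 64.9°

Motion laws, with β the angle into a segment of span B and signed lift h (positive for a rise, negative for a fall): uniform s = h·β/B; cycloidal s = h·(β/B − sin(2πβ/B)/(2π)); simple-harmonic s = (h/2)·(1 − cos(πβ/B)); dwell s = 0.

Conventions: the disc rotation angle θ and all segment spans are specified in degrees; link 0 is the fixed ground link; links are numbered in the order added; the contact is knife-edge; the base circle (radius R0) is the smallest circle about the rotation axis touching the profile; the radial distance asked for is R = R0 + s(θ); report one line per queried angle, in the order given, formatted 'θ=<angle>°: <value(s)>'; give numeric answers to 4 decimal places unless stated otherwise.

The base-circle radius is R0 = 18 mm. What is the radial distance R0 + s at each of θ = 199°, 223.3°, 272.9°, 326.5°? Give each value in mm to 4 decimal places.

segment 1 (0° to 90.9°, cycloidal, h = 13) is passed completely: s = 0.0000 + (13) = 13.0000
θ = 199° falls in segment 2 (90.9° to 212.3°, simple-harmonic, h = 30): β = 199 − 90.9 = 108.1°, B = 121.4°; Δs = 30/2·(1 − cos(π·0.8904)) = 29.1203; s = 13.0000 + 29.1203 = 42.1203
segment 2 (90.9° to 212.3°, simple-harmonic, h = 30) is passed completely: s = 13.0000 + (30) = 43.0000
θ = 223.3° falls in segment 3 (212.3° to 235.3°, simple-harmonic, h = -25): β = 223.3 − 212.3 = 11°, B = 23°; Δs = -25/2·(1 − cos(π·0.4783)) = -11.6470; s = 43.0000 − 11.6470 = 31.3530
segment 3 (212.3° to 235.3°, simple-harmonic, h = -25) is passed completely: s = 43.0000 + (-25) = 18.0000
θ = 272.9° falls in segment 4 (235.3° to 295.1°, cycloidal, h = 24): β = 272.9 − 235.3 = 37.6°, B = 59.8°; Δs = 24·(0.6288 − sin(2π·0.6288)/(2π)) = 17.8543; s = 18.0000 + 17.8543 = 35.8543
segment 4 (235.3° to 295.1°, cycloidal, h = 24) is passed completely: s = 18.0000 + (24) = 42.0000
θ = 326.5° falls in segment 5 (295.1° to 360°, uniform, h = -42): β = 326.5 − 295.1 = 31.4°, B = 64.9°; Δs = -42·31.4/64.9 = -20.3205; s = 42.0000 − 20.3205 = 21.6795
θ=199°: R = R0 + s = 18 + 42.1203 = 60.1203
θ=223.3°: R = R0 + s = 18 + 31.3530 = 49.3530
θ=272.9°: R = R0 + s = 18 + 35.8543 = 53.8543
θ=326.5°: R = R0 + s = 18 + 21.6795 = 39.6795

θ=199°: 60.1203
θ=223.3°: 49.3530
θ=272.9°: 53.8543
θ=326.5°: 39.6795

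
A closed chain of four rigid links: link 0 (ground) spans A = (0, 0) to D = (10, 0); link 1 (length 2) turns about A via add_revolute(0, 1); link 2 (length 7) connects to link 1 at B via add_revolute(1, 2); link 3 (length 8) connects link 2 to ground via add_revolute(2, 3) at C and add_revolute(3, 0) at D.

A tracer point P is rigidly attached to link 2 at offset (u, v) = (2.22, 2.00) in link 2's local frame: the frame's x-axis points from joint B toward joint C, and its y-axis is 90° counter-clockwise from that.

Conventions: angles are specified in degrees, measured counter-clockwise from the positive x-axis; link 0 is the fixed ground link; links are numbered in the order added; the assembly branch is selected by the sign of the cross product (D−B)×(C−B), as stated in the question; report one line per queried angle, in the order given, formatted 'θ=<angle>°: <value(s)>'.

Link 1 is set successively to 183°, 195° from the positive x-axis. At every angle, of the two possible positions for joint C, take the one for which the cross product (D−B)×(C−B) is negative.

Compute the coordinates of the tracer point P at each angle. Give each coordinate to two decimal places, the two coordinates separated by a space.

A=(0,0), D=(10.00,0)
θ=183°: B = A + 2.00·(cos183°, sin183°) = (-1.9973, -0.1047)
θ=183°: |BD| = 11.9977
θ=183°: circle(B,7.00) ∩ circle(D,8.00): a=5.3737, h=4.4859
θ=183°:   candidates: C₊=(3.3371,4.4279) cross=53.820; C₋=(3.4154,-4.5435) cross=-53.820
θ=183°:   branch - wants cross < 0 → take C=(3.4154,-4.5435) (cross=-53.820)
θ=183°: ex = (C−B)/|BC| = (0.7732,-0.6341); ey = (0.6341,0.7732)
θ=183°: P = B + 2.22·ex + 2.00·ey = (0.9876,0.0341)
θ=195°: B = A + 2.00·(cos195°, sin195°) = (-1.9319, -0.5176)
θ=195°: |BD| = 11.9431
θ=195°: circle(B,7.00) ∩ circle(D,8.00): a=5.3436, h=4.5218
θ=195°:   candidates: C₊=(3.2107,4.2315) cross=54.004; C₋=(3.6027,-4.8036) cross=-54.004
θ=195°:   branch - wants cross < 0 → take C=(3.6027,-4.8036) (cross=-54.004)
θ=195°: ex = (C−B)/|BC| = (0.7906,-0.6123); ey = (0.6123,0.7906)
θ=195°: P = B + 2.22·ex + 2.00·ey = (1.0479,-0.2956)

θ=183°: 0.99 0.03
θ=195°: 1.05 -0.30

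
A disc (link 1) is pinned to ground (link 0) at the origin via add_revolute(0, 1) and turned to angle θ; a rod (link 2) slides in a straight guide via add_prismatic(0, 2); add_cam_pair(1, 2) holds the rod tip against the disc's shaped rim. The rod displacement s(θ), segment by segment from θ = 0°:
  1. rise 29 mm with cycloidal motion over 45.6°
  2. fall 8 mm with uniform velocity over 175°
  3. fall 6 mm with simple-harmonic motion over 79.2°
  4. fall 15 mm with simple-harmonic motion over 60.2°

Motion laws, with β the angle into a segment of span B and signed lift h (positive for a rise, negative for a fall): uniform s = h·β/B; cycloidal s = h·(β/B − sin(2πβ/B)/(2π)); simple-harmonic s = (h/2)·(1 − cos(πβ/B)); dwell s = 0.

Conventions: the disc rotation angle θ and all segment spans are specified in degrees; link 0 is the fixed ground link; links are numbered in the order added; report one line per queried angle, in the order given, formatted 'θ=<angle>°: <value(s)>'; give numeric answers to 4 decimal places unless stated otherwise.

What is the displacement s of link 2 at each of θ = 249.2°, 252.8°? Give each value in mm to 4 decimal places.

segment 1 (0° to 45.6°, cycloidal, h = 29) is passed completely: s = 0.0000 + (29) = 29.0000
segment 2 (45.6° to 220.6°, uniform, h = -8) is passed completely: s = 29.0000 + (-8) = 21.0000
θ = 249.2° falls in segment 3 (220.6° to 299.8°, simple-harmonic, h = -6): β = 249.2 − 220.6 = 28.6°, B = 79.2°; Δs = -6/2·(1 − cos(π·0.3611)) = -1.7321; s = 21.0000 − 1.7321 = 19.2679
θ = 252.8° falls in segment 3 (220.6° to 299.8°, simple-harmonic, h = -6): β = 252.8 − 220.6 = 32.2°, B = 79.2°; Δs = -6/2·(1 − cos(π·0.4066)) = -2.1320; s = 21.0000 − 2.1320 = 18.8680

θ=249.2°: 19.2679
θ=252.8°: 18.8680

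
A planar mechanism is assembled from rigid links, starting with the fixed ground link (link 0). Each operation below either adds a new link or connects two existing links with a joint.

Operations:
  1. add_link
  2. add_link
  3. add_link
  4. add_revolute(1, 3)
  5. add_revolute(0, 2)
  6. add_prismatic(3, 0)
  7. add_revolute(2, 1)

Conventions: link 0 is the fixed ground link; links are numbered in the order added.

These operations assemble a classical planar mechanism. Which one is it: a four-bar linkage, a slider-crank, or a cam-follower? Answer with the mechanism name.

links: 4 (incl. ground); joints: 3 revolute, 1 prismatic, 0 higher (cam) pair, forming one closed loop
4 links, 3 revolutes + 1 prismatic in one loop → slider-crank

slider-crank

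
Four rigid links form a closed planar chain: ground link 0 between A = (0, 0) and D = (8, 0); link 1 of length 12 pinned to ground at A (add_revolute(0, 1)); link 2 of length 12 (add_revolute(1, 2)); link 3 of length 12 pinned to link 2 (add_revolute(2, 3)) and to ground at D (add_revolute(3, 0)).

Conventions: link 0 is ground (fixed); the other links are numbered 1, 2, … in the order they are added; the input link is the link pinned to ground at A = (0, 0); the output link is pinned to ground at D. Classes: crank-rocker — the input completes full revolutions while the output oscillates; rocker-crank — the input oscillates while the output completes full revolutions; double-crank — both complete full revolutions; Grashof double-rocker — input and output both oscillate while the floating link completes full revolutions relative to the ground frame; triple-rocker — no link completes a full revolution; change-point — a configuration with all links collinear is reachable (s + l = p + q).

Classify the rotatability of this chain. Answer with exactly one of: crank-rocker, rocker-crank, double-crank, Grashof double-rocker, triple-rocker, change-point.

lengths: ground=8, input=12, coupler=12, output=12
sorted: s=8 (shortest), l=12 (longest), p+q=24
s + l = 20 vs p + q = 24
s + l < p + q (Grashof) with shortest = ground link → double-crank

double-crank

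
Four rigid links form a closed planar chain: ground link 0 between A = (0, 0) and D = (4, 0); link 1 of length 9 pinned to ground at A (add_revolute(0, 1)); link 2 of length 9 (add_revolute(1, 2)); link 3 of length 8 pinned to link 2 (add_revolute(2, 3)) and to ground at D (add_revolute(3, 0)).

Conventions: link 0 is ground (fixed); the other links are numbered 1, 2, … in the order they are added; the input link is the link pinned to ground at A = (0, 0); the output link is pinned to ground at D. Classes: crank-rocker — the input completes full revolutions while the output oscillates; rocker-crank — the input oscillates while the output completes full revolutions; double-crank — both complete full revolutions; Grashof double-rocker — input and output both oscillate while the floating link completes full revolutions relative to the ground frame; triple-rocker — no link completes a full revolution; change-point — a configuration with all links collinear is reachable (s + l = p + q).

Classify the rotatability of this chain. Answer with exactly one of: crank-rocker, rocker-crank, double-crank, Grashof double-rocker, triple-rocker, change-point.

lengths: ground=4, input=9, coupler=9, output=8
sorted: s=4 (shortest), l=9 (longest), p+q=17
s + l = 13 vs p + q = 17
s + l < p + q (Grashof) with shortest = ground link → double-crank

double-crank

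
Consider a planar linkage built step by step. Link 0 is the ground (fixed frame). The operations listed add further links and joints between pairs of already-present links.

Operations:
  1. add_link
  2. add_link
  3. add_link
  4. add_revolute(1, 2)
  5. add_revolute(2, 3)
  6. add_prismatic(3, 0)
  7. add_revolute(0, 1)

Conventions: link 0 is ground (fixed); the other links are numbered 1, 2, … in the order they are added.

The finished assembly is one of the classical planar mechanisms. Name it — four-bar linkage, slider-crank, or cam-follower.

links: 4 (incl. ground); joints: 3 revolute, 1 prismatic, 0 higher (cam) pair, forming one closed loop
4 links, 3 revolutes + 1 prismatic in one loop → slider-crank

slider-crank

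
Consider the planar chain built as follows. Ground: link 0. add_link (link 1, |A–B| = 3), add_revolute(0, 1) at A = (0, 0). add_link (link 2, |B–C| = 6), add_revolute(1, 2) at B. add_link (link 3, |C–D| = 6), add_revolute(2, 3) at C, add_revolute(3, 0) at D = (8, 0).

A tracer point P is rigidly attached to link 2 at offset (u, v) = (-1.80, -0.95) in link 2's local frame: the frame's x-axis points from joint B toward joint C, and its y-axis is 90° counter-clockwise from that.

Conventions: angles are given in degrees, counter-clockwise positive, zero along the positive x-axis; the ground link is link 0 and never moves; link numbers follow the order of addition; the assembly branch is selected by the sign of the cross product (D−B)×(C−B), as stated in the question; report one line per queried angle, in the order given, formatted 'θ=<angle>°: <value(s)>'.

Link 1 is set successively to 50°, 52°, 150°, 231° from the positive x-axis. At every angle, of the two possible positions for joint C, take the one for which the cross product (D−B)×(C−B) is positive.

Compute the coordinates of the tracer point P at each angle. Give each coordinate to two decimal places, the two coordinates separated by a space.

A=(0,0), D=(8.00,0)
θ=50°: B = A + 3.00·(cos50°, sin50°) = (1.9284, 2.2981)
θ=50°: |BD| = 6.4920
θ=50°: circle(B,6.00) ∩ circle(D,6.00): a=3.2460, h=5.0461
θ=50°:   candidates: C₊=(6.7505,5.8685) cross=32.760; C₋=(3.1779,-3.5703) cross=-32.760
θ=50°:   branch + wants cross > 0 → take C=(6.7505,5.8685) (cross=32.760)
θ=50°: ex = (C−B)/|BC| = (0.8037,0.5951); ey = (-0.5951,0.8037)
θ=50°: P = B + -1.80·ex + -0.95·ey = (1.0470,0.4635)
θ=52°: B = A + 3.00·(cos52°, sin52°) = (1.8470, 2.3640)
θ=52°: |BD| = 6.5915
θ=52°: circle(B,6.00) ∩ circle(D,6.00): a=3.2958, h=5.0138
θ=52°:   candidates: C₊=(6.7217,5.8622) cross=33.048; C₋=(3.1253,-3.4982) cross=-33.048
θ=52°:   branch + wants cross > 0 → take C=(6.7217,5.8622) (cross=33.048)
θ=52°: ex = (C−B)/|BC| = (0.8124,0.5830); ey = (-0.5830,0.8124)
θ=52°: P = B + -1.80·ex + -0.95·ey = (0.9385,0.5427)
θ=150°: B = A + 3.00·(cos150°, sin150°) = (-2.5981, 1.5000)
θ=150°: |BD| = 10.7037
θ=150°: circle(B,6.00) ∩ circle(D,6.00): a=5.3519, h=2.7125
θ=150°:   candidates: C₊=(3.0811,3.4357) cross=29.034; C₋=(2.3208,-1.9357) cross=-29.034
θ=150°:   branch + wants cross > 0 → take C=(3.0811,3.4357) (cross=29.034)
θ=150°: ex = (C−B)/|BC| = (0.9465,0.3226); ey = (-0.3226,0.9465)
θ=150°: P = B + -1.80·ex + -0.95·ey = (-3.9953,0.0201)
θ=231°: B = A + 3.00·(cos231°, sin231°) = (-1.8880, -2.3314)
θ=231°: |BD| = 10.1591
θ=231°: circle(B,6.00) ∩ circle(D,6.00): a=5.0796, h=3.1935
θ=231°:   candidates: C₊=(2.3231,1.9425) cross=32.443; C₋=(3.7889,-4.2739) cross=-32.443
θ=231°:   branch + wants cross > 0 → take C=(2.3231,1.9425) (cross=32.443)
θ=231°: ex = (C−B)/|BC| = (0.7019,0.7123); ey = (-0.7123,0.7019)
θ=231°: P = B + -1.80·ex + -0.95·ey = (-2.4746,-4.2804)

θ=50°: 1.05 0.46
θ=52°: 0.94 0.54
θ=150°: -4.00 0.02
θ=231°: -2.47 -4.28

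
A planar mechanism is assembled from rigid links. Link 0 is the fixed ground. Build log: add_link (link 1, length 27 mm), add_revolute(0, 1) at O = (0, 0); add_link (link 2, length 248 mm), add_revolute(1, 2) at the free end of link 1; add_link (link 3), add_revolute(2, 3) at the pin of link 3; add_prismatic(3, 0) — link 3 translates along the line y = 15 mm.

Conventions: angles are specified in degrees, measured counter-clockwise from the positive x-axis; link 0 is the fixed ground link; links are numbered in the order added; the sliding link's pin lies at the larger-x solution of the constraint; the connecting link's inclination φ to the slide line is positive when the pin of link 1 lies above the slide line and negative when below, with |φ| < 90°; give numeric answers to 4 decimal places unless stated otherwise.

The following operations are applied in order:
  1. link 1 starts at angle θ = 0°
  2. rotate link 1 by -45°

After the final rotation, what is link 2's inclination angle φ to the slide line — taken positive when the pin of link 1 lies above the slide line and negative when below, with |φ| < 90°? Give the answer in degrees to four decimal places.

geometry: r = 27 mm, L = 248 mm, e = 15 mm; θ starts at 0°
rotate link 1 by -45°: θ ← 0° -45° = -45°
h = r sin θ − e = -19.091883 − 15 = -34.091883
sin φ = h / L = -34.091883 / 248 = -0.13746727
φ = arcsin(-0.13746727) = -7.901314°

-7.9013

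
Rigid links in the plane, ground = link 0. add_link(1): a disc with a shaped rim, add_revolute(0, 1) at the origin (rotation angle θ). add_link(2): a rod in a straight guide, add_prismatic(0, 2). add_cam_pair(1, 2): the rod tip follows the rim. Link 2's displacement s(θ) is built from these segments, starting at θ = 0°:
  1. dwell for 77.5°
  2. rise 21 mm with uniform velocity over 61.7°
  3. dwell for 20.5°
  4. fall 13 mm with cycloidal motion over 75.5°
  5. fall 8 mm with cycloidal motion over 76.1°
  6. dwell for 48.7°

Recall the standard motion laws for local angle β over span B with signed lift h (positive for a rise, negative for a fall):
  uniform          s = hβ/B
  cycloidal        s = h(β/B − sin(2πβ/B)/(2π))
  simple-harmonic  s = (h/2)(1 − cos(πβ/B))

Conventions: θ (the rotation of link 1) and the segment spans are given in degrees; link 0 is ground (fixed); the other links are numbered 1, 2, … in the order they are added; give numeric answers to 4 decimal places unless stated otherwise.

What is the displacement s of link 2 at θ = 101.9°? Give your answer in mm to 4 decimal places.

segment 1 (0° to 77.5°, dwell): s unchanged at 0.0000
θ = 101.9° falls in segment 2 (77.5° to 139.2°, uniform, h = 21): β = 101.9 − 77.5 = 24.4°, B = 61.7°; Δs = 21·24.4/61.7 = 8.3047; s = 0.0000 + 8.3047 = 8.3047

8.3047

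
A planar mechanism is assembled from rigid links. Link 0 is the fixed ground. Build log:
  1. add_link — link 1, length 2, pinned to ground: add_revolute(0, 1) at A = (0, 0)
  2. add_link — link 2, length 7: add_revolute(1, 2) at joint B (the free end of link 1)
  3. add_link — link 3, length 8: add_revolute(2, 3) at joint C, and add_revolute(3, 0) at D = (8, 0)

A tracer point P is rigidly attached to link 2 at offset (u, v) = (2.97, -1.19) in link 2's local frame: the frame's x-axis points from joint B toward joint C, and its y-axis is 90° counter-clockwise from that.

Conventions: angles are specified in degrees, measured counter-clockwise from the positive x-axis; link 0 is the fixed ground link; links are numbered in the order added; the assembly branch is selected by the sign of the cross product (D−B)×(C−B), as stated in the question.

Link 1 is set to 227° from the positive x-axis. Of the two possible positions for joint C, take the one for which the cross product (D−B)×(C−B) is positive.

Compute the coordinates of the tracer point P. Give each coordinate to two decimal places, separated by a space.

A=(0,0), D=(8.00,0)
B = A + 2.00·(cos227°, sin227°) = (-1.3640, -1.4627)
|BD| = 9.4775
circle(B,7.00) ∩ circle(D,8.00): a=3.9474, h=5.7808
  candidates: C₊=(1.6440,4.8581) cross=54.788; C₋=(3.4283,-6.5650) cross=-54.788
  branch + wants cross > 0 → take C=(1.6440,4.8581) (cross=54.788)
ex = (C−B)/|BC| = (0.4297,0.9030); ey = (-0.9030,0.4297)
P = B + 2.97·ex + -1.19·ey = (0.9868,0.7078)

0.99 0.71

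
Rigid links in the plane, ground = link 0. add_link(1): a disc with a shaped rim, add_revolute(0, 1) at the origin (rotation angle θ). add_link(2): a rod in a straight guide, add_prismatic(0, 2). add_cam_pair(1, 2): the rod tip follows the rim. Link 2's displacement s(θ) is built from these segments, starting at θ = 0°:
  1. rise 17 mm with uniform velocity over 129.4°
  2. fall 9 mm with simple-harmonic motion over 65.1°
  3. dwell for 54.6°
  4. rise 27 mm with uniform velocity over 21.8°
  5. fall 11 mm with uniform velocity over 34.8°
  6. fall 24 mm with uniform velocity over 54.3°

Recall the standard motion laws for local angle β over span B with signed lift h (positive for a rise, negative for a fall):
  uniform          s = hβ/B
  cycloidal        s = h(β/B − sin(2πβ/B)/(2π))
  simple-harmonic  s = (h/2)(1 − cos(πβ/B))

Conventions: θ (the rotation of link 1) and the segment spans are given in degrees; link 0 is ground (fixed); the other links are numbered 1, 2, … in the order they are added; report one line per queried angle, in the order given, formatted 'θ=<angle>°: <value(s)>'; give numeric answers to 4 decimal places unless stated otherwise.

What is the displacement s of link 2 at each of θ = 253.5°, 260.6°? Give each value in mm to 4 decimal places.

segment 1 (0° to 129.4°, uniform, h = 17) is passed completely: s = 0.0000 + (17) = 17.0000
segment 2 (129.4° to 194.5°, simple-harmonic, h = -9) is passed completely: s = 17.0000 + (-9) = 8.0000
segment 3 (194.5° to 249.1°, dwell): s unchanged at 8.0000
θ = 253.5° falls in segment 4 (249.1° to 270.9°, uniform, h = 27): β = 253.5 − 249.1 = 4.4°, B = 21.8°; Δs = 27·4.4/21.8 = 5.4495; s = 8.0000 + 5.4495 = 13.4495
θ = 260.6° falls in segment 4 (249.1° to 270.9°, uniform, h = 27): β = 260.6 − 249.1 = 11.5°, B = 21.8°; Δs = 27·11.5/21.8 = 14.2431; s = 8.0000 + 14.2431 = 22.2431

θ=253.5°: 13.4495
θ=260.6°: 22.2431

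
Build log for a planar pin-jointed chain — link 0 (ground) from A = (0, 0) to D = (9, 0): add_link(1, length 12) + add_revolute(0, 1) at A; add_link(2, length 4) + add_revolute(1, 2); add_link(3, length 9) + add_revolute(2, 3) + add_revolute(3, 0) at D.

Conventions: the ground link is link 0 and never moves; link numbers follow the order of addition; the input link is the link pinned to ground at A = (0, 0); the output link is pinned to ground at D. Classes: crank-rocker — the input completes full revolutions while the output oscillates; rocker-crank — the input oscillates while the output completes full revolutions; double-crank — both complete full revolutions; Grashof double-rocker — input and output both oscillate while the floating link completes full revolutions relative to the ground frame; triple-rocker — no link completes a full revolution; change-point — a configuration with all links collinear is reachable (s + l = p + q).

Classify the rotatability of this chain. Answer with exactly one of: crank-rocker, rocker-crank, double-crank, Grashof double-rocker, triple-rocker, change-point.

lengths: ground=9, input=12, coupler=4, output=9
sorted: s=4 (shortest), l=12 (longest), p+q=18
s + l = 16 vs p + q = 18
s + l < p + q (Grashof) with shortest = coupler link → Grashof double-rocker

Grashof double-rocker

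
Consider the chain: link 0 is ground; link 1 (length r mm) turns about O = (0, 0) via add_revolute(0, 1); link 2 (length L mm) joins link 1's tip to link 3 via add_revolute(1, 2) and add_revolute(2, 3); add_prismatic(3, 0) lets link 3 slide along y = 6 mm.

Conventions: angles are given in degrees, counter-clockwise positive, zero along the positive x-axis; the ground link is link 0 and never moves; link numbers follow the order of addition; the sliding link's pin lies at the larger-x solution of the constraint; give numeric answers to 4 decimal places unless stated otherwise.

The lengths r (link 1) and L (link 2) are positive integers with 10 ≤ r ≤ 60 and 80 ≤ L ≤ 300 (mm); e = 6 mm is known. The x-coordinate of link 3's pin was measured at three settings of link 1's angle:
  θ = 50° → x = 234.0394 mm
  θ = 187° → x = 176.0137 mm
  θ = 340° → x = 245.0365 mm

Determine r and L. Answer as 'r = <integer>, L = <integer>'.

constraint per measurement: (x − r cos θ)² + (r sin θ − e)² = L²
subtracting the θ₁ and θ₂ equations cancels the r² and L² terms:
r = (x₁² − x₂²) / (2[(x₁cos θ₁ + e sin θ₁) − (x₂cos θ₂ + e sin θ₂)]) = 36.0000 → r = 36
L² = (x₁ − r cos θ₁)² + (r sin θ₁ − e)² = 44944.0004 → L = 212.0000 → L = 212
check at θ₃=340°: x = 245.0365 (printed 245.0365) ✓

r = 36, L = 212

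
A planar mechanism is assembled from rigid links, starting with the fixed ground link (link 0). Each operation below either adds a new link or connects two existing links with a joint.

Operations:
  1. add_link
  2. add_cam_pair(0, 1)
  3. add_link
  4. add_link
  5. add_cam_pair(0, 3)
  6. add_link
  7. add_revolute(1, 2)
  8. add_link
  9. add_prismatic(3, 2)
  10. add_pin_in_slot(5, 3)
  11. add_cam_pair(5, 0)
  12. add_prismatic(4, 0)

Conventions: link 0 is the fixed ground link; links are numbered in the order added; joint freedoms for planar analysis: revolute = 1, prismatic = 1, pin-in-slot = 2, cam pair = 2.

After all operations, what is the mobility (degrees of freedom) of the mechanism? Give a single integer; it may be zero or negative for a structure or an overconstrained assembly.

L=1 J1=0 J2=0
add link → L=2 J1=0 J2=0
C@0,1 dof=2 J2 → L=2 J1=0 J2=1
add link → L=3 J1=0 J2=1
add link → L=4 J1=0 J2=1
C@0,3 dof=2 J2 → L=4 J1=0 J2=2
add link → L=5 J1=0 J2=2
R@1,2 dof=1 J1 → L=5 J1=1 J2=2
add link → L=6 J1=1 J2=2
P@3,2 dof=1 J1 → L=6 J1=2 J2=2
PS@5,3 dof=2 J2 → L=6 J1=2 J2=3
C@5,0 dof=2 J2 → L=6 J1=2 J2=4
P@4,0 dof=1 J1 → L=6 J1=3 J2=4
M=3(L−1)−2J1−J2=3·5−2·3−4=5

M = 5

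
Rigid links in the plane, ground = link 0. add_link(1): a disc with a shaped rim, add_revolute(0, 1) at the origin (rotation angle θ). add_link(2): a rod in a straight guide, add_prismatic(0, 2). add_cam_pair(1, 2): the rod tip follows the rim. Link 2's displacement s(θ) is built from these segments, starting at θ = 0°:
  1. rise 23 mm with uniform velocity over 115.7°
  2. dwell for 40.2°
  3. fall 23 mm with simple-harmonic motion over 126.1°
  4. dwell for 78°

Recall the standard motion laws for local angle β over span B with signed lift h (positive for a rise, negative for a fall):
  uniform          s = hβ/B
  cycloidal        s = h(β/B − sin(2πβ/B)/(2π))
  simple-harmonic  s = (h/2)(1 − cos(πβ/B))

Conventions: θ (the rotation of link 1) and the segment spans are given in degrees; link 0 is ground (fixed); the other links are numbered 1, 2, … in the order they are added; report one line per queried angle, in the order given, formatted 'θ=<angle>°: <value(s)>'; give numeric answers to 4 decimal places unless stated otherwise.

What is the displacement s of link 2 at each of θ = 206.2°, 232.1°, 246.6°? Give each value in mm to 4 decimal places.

segment 1 (0° to 115.7°, uniform, h = 23) is passed completely: s = 0.0000 + (23) = 23.0000
segment 2 (115.7° to 155.9°, dwell): s unchanged at 23.0000
θ = 206.2° falls in segment 3 (155.9° to 282°, simple-harmonic, h = -23): β = 206.2 − 155.9 = 50.3°, B = 126.1°; Δs = -23/2·(1 − cos(π·0.3989)) = -7.9082; s = 23.0000 − 7.9082 = 15.0918
θ = 232.1° falls in segment 3 (155.9° to 282°, simple-harmonic, h = -23): β = 232.1 − 155.9 = 76.2°, B = 126.1°; Δs = -23/2·(1 − cos(π·0.6043)) = -15.2005; s = 23.0000 − 15.2005 = 7.7995
θ = 246.6° falls in segment 3 (155.9° to 282°, simple-harmonic, h = -23): β = 246.6 − 155.9 = 90.7°, B = 126.1°; Δs = -23/2·(1 − cos(π·0.7193)) = -18.8100; s = 23.0000 − 18.8100 = 4.1900

θ=206.2°: 15.0918
θ=232.1°: 7.7995
θ=246.6°: 4.1900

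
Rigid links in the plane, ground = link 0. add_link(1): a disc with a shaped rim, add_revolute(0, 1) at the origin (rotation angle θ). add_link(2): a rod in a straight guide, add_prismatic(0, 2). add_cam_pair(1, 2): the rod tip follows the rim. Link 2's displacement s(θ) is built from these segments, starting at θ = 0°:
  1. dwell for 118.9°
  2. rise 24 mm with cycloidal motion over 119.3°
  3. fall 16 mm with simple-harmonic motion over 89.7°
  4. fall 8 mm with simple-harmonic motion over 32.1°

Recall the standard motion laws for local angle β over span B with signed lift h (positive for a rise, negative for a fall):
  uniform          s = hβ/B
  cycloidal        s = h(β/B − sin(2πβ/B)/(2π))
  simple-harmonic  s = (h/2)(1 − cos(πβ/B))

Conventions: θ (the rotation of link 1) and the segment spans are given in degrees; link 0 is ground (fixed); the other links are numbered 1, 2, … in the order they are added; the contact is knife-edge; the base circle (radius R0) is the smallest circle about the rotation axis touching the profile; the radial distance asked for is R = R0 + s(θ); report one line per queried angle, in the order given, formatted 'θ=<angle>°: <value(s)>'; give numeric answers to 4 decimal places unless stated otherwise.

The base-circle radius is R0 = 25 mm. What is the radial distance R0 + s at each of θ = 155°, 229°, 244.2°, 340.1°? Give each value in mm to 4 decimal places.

segment 1 (0° to 118.9°, dwell): s unchanged at 0.0000
θ = 155° falls in segment 2 (118.9° to 238.2°, cycloidal, h = 24): β = 155 − 118.9 = 36.1°, B = 119.3°; Δs = 24·(0.3026 − sin(2π·0.3026)/(2π)) = 3.6494; s = 0.0000 + 3.6494 = 3.6494
θ = 229° falls in segment 2 (118.9° to 238.2°, cycloidal, h = 24): β = 229 − 118.9 = 110.1°, B = 119.3°; Δs = 24·(0.9229 − sin(2π·0.9229)/(2π)) = 23.9284; s = 0.0000 + 23.9284 = 23.9284
segment 2 (118.9° to 238.2°, cycloidal, h = 24) is passed completely: s = 0.0000 + (24) = 24.0000
θ = 244.2° falls in segment 3 (238.2° to 327.9°, simple-harmonic, h = -16): β = 244.2 − 238.2 = 6°, B = 89.7°; Δs = -16/2·(1 − cos(π·0.0669)) = -0.1760; s = 24.0000 − 0.1760 = 23.8240
segment 3 (238.2° to 327.9°, simple-harmonic, h = -16) is passed completely: s = 24.0000 + (-16) = 8.0000
θ = 340.1° falls in segment 4 (327.9° to 360°, simple-harmonic, h = -8): β = 340.1 − 327.9 = 12.2°, B = 32.1°; Δs = -8/2·(1 − cos(π·0.3801)) = -2.5282; s = 8.0000 − 2.5282 = 5.4718
θ=155°: R = R0 + s = 25 + 3.6494 = 28.6494
θ=229°: R = R0 + s = 25 + 23.9284 = 48.9284
θ=244.2°: R = R0 + s = 25 + 23.8240 = 48.8240
θ=340.1°: R = R0 + s = 25 + 5.4718 = 30.4718

θ=155°: 28.6494
θ=229°: 48.9284
θ=244.2°: 48.8240
θ=340.1°: 30.4718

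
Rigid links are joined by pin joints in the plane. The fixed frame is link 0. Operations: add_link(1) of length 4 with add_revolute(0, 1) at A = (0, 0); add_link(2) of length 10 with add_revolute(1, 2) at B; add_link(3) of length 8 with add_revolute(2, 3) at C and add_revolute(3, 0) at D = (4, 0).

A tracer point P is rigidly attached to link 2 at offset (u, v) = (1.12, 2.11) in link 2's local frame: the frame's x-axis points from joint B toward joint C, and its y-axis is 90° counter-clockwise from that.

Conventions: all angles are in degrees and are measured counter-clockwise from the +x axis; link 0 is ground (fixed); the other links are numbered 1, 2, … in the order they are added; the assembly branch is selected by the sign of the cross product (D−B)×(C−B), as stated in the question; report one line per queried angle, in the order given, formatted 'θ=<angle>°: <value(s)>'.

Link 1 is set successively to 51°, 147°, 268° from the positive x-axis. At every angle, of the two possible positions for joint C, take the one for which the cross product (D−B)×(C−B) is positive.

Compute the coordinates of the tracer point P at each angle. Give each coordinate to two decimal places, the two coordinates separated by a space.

A=(0,0), D=(4.00,0)
θ=51°: B = A + 4.00·(cos51°, sin51°) = (2.5173, 3.1086)
θ=51°: |BD| = 3.4441
θ=51°: circle(B,10.00) ∩ circle(D,8.00): a=6.9484, h=7.1917
θ=51°:   candidates: C₊=(11.9997,-0.0668) cross=24.769; C₋=(-0.9824,-6.2590) cross=-24.769
θ=51°:   branch + wants cross > 0 → take C=(11.9997,-0.0668) (cross=24.769)
θ=51°: ex = (C−B)/|BC| = (0.9482,-0.3175); ey = (0.3175,0.9482)
θ=51°: P = B + 1.12·ex + 2.11·ey = (4.2493,4.7537)
θ=147°: B = A + 4.00·(cos147°, sin147°) = (-3.3547, 2.1786)
θ=147°: |BD| = 7.6706
θ=147°: circle(B,10.00) ∩ circle(D,8.00): a=6.1819, h=7.8603
θ=147°:   candidates: C₊=(4.8051,7.9594) cross=60.293; C₋=(0.3402,-7.1138) cross=-60.293
θ=147°:   branch + wants cross > 0 → take C=(4.8051,7.9594) (cross=60.293)
θ=147°: ex = (C−B)/|BC| = (0.8160,0.5781); ey = (-0.5781,0.8160)
θ=147°: P = B + 1.12·ex + 2.11·ey = (-3.6605,4.5477)
θ=268°: B = A + 4.00·(cos268°, sin268°) = (-0.1396, -3.9976)
θ=268°: |BD| = 5.7547
θ=268°: circle(B,10.00) ∩ circle(D,8.00): a=6.0052, h=7.9961
θ=268°:   candidates: C₊=(-1.3743,5.9259) cross=46.015; C₋=(9.7347,-5.5779) cross=-46.015
θ=268°:   branch + wants cross > 0 → take C=(-1.3743,5.9259) (cross=46.015)
θ=268°: ex = (C−B)/|BC| = (-0.1235,0.9923); ey = (-0.9923,-0.1235)
θ=268°: P = B + 1.12·ex + 2.11·ey = (-2.3717,-3.1467)

θ=51°: 4.25 4.75
θ=147°: -3.66 4.55
θ=268°: -2.37 -3.15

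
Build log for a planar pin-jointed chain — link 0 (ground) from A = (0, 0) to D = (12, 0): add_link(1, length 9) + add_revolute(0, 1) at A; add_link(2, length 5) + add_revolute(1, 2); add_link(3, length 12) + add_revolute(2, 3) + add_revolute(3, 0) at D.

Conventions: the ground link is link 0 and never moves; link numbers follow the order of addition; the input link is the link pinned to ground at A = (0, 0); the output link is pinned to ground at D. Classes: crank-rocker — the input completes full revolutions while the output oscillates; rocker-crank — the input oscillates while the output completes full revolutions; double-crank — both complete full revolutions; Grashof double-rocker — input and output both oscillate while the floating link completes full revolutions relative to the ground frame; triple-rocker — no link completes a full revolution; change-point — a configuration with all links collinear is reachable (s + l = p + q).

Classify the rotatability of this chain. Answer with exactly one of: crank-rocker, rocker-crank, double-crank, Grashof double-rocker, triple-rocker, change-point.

lengths: ground=12, input=9, coupler=5, output=12
sorted: s=5 (shortest), l=12 (longest), p+q=21
s + l = 17 vs p + q = 21
s + l < p + q (Grashof) with shortest = coupler link → Grashof double-rocker

Grashof double-rocker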